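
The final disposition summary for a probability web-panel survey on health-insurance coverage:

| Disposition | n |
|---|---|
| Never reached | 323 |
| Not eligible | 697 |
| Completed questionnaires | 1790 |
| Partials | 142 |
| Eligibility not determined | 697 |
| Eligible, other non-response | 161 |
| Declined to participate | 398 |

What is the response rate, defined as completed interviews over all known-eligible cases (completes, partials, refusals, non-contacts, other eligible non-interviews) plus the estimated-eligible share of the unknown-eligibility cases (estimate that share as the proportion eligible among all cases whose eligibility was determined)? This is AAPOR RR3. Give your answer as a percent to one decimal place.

53.1%

Num: 1790
Determined eligible: 1790 + 142 + 398 + 323 + 161 = 2814
e = 2814 / (2814 + 697) = 2814 / 3511 = 0.8015
Eligible share of unknowns: 0.8015 × 697 = 558.65
Denominator: 2814 + 558.65 = 3372.65
RR3 = 1790 / 3372.65 = 0.5307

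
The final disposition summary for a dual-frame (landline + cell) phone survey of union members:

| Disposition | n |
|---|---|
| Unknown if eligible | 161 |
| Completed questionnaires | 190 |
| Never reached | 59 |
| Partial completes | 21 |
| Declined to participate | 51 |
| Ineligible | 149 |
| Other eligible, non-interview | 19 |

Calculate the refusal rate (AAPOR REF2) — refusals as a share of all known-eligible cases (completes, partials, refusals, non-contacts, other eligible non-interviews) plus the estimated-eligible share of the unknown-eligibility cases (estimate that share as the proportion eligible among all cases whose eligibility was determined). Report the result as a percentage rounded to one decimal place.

Numerator → 51
Eligible (known) → 190 + 21 + 51 + 59 + 19 = 340
e = 340 / (340 + 149) = 340 / 489 = 0.6953
Estimated eligible among unknowns → 0.6953 × 161 = 111.94
Denominator → 340 + 111.94 = 451.94
REF2 = 51 / 451.94 = 0.1128

11.3%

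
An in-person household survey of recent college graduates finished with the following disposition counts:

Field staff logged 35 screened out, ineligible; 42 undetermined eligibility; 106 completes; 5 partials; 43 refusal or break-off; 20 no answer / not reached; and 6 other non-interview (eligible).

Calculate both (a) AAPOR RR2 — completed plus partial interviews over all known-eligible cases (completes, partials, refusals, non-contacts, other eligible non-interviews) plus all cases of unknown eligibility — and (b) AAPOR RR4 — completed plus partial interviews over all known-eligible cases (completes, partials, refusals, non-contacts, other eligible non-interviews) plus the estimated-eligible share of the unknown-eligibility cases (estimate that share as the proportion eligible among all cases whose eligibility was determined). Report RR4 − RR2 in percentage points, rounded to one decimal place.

Top: 106 + 5 = 111
Base: 106 + 5 + 43 + 20 + 6 + 42 = 222
RR2 = 111 / 222 = 0.5000
Determined eligible: 106 + 5 + 43 + 20 + 6 = 180
e = 180 / (180 + 35) = 180 / 215 = 0.8372
Estimated eligible among unknowns: 0.8372 × 42 = 35.16
Base: 180 + 35.16 = 215.16
RR4 = 111 / 215.16 = 0.5159
Difference = 51.59 − 50.00 = 1.59 percentage points

1.6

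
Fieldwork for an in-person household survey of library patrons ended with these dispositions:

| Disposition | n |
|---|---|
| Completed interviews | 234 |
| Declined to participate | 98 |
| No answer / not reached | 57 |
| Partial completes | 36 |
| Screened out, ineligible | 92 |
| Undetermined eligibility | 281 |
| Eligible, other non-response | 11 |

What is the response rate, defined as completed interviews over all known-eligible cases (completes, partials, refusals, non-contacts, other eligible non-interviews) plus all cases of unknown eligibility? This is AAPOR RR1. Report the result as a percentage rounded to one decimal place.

Numerator → 234
Base → 234 + 36 + 98 + 57 + 11 + 281 = 717
RR1 = 234 / 717 = 0.3264

32.6%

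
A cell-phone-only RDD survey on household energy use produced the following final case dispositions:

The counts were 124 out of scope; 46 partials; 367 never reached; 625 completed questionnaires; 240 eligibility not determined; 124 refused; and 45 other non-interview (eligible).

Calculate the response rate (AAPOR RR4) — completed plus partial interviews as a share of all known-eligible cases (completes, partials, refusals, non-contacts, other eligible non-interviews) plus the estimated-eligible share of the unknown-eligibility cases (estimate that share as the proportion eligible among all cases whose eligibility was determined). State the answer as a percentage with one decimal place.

Top → 625 + 46 = 671
Eligible (known) → 625 + 46 + 124 + 367 + 45 = 1207
e = 1207 / (1207 + 124) = 1207 / 1331 = 0.9068
Estimated eligible among unknowns → 0.9068 × 240 = 217.63
Base → 1207 + 217.63 = 1424.63
RR4 = 671 / 1424.63 = 0.4710

47.1%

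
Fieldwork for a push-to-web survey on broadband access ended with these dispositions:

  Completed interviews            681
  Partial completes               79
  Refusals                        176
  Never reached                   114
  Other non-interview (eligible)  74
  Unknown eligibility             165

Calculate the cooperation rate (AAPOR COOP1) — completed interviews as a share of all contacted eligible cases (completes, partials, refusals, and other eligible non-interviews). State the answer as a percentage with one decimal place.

67.4%

Top → 681
Base → 681 + 79 + 176 + 74 = 1010
COOP1 = 681 / 1010 = 0.6743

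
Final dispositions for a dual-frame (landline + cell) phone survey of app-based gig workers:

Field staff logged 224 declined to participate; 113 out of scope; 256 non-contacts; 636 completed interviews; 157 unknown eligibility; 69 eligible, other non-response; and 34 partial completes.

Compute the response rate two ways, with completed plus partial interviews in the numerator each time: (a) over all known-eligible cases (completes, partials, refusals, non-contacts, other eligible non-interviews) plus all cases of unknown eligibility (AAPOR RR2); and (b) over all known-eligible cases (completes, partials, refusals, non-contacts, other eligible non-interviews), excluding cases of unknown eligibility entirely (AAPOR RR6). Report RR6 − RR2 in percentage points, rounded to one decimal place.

Num → 636 + 34 = 670
Denominator → 636 + 34 + 224 + 256 + 69 + 157 = 1376
RR2 = 670 / 1376 = 0.4869
Denominator → 636 + 34 + 224 + 256 + 69 = 1219
RR6 = 670 / 1219 = 0.5496
Difference = 54.96 − 48.69 = 6.27 percentage points

6.3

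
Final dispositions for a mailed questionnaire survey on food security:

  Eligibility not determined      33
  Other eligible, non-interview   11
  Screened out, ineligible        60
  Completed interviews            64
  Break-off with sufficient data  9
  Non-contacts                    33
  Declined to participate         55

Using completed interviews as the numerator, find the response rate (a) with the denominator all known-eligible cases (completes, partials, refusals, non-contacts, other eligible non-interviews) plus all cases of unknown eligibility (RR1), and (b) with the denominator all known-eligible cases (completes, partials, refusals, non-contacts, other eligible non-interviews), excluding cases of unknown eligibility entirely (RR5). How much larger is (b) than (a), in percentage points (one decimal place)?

6.0

Num = 64
Denom = 64 + 9 + 55 + 33 + 11 + 33 = 205
RR1 = 64 / 205 = 0.3122
Denom = 64 + 9 + 55 + 33 + 11 = 172
RR5 = 64 / 172 = 0.3721
Difference = 37.21 − 31.22 = 5.99 percentage points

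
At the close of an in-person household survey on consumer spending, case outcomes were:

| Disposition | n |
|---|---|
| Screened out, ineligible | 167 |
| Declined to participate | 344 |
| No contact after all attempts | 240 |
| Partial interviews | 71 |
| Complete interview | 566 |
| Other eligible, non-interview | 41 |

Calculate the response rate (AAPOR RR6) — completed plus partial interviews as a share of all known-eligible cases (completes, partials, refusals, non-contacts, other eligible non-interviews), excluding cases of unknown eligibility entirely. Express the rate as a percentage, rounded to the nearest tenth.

Num: 566 + 71 = 637
Denominator: 566 + 71 + 344 + 240 + 41 = 1262
RR6 = 637 / 1262 = 0.5048

50.5%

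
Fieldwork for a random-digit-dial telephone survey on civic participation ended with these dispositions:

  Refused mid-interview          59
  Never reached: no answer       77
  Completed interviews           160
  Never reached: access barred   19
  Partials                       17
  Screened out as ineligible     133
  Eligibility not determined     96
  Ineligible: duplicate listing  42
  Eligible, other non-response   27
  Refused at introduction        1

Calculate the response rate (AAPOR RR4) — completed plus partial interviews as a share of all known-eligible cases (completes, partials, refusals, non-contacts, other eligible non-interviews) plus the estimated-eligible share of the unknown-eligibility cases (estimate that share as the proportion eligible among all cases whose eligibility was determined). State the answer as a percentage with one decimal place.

41.7%

Declined to participate = 1 + 59 = 60
Non-contacts = 77 + 19 = 96
Out of scope = 133 + 42 = 175
Num: 160 + 17 = 177
Determined eligible: 160 + 17 + 60 + 96 + 27 = 360
e = 360 / (360 + 175) = 360 / 535 = 0.6729
Estimated eligible among unknowns: 0.6729 × 96 = 64.60
Denom: 360 + 64.60 = 424.60
RR4 = 177 / 424.60 = 0.4169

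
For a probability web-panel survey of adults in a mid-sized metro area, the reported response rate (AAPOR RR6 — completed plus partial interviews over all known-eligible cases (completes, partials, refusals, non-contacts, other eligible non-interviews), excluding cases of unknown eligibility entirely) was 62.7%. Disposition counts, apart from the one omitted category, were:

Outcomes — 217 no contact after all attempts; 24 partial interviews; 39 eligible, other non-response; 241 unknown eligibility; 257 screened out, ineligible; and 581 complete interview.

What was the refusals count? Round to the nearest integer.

Num: 581 + 24 = 605
RR6 = 605 / D = 0.627
D = 605 / 0.627 = 964.9
Rest of base = 861
refusals = 964.9 − 861 ≈ 104

104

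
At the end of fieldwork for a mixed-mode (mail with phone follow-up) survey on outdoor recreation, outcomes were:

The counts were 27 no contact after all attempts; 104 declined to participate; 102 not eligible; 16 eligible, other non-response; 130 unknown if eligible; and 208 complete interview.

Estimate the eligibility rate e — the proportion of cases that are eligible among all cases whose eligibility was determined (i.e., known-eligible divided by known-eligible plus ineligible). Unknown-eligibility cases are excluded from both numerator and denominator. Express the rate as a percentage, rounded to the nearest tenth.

Eligible (known) = 208 + 104 + 27 + 16 = 355
e = 355 / (355 + 102) = 355 / 457 = 0.7768

77.7%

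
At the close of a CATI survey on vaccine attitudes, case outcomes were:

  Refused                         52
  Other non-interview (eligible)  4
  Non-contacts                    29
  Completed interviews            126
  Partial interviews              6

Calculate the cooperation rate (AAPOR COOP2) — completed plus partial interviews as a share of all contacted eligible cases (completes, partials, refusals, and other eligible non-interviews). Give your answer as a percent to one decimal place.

Numerator → 126 + 6 = 132
Denominator → 126 + 6 + 52 + 4 = 188
COOP2 = 132 / 188 = 0.7021

70.2%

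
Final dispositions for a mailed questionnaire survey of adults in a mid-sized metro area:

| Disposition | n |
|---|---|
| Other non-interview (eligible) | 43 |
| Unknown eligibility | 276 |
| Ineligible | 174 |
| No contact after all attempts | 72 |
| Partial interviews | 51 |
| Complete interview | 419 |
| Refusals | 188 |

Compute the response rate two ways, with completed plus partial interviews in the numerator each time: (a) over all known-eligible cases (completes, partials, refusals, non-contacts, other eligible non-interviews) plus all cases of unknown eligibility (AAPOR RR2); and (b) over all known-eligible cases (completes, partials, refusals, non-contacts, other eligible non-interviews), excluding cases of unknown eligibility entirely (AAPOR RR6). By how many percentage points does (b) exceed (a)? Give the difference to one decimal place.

Num: 419 + 51 = 470
Base: 419 + 51 + 188 + 72 + 43 + 276 = 1049
RR2 = 470 / 1049 = 0.4480
Base: 419 + 51 + 188 + 72 + 43 = 773
RR6 = 470 / 773 = 0.6080
Difference = 60.80 − 44.80 = 16.00 percentage points

16.0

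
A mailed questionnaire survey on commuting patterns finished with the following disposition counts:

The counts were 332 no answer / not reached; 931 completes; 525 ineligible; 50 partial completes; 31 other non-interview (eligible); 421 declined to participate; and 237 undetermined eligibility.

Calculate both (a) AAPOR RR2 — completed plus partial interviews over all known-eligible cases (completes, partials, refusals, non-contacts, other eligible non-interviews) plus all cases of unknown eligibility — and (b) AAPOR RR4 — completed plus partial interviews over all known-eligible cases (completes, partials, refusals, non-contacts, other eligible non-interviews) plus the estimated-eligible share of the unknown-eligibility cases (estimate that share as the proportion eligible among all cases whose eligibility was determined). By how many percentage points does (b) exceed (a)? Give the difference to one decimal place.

Numerator = 931 + 50 = 981
Denominator = 931 + 50 + 421 + 332 + 31 + 237 = 2002
RR2 = 981 / 2002 = 0.4900
Determined eligible = 931 + 50 + 421 + 332 + 31 = 1765
e = 1765 / (1765 + 525) = 1765 / 2290 = 0.7707
e × U = 0.7707 × 237 = 182.66
Denominator = 1765 + 182.66 = 1947.66
RR4 = 981 / 1947.66 = 0.5037
Difference = 50.37 − 49.00 = 1.37 percentage points

1.4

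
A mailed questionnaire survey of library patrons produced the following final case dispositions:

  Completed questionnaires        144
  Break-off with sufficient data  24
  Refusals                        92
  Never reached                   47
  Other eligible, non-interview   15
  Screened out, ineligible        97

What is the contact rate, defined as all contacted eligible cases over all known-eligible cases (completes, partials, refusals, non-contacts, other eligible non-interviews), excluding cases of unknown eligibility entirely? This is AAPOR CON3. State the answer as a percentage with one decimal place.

85.4%

Top = 144 + 24 + 92 + 15 = 275
Denominator = 144 + 24 + 92 + 47 + 15 = 322
CON3 = 275 / 322 = 0.8540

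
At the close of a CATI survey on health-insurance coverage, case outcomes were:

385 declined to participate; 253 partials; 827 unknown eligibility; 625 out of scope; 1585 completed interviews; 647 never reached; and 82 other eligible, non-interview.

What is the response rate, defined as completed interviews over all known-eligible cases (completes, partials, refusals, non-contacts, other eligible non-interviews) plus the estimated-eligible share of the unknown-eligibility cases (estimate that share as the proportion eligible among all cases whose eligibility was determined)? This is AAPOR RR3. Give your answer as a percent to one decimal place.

Num → 1585
Determined eligible → 1585 + 253 + 385 + 647 + 82 = 2952
e = 2952 / (2952 + 625) = 2952 / 3577 = 0.8253
Estimated eligible among unknowns → 0.8253 × 827 = 682.52
Denom → 2952 + 682.52 = 3634.52
RR3 = 1585 / 3634.52 = 0.4361

43.6%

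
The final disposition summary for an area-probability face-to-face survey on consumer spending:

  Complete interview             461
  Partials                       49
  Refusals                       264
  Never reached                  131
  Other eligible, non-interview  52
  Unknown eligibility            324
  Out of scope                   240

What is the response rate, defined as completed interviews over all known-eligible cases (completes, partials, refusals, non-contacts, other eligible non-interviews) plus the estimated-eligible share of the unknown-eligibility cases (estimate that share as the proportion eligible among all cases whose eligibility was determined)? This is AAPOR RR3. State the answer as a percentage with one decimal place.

Numerator = 461
Known eligible = 461 + 49 + 264 + 131 + 52 = 957
e = 957 / (957 + 240) = 957 / 1197 = 0.7995
Eligible share of unknowns = 0.7995 × 324 = 259.04
Denom = 957 + 259.04 = 1216.04
RR3 = 461 / 1216.04 = 0.3791

37.9%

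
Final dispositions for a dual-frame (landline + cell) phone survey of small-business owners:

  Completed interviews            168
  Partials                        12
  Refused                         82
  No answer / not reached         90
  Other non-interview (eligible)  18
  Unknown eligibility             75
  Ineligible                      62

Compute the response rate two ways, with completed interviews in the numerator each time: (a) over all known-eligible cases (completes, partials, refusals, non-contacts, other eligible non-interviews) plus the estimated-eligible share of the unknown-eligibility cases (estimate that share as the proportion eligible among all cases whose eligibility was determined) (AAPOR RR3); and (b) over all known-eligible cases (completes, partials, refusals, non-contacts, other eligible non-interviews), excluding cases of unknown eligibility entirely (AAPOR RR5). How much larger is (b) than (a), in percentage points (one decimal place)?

6.7

Top = 168
Determined eligible = 168 + 12 + 82 + 90 + 18 = 370
e = 370 / (370 + 62) = 370 / 432 = 0.8565
Estimated eligible among unknowns = 0.8565 × 75 = 64.24
Denominator = 370 + 64.24 = 434.24
RR3 = 168 / 434.24 = 0.3869
Denominator = 168 + 12 + 82 + 90 + 18 = 370
RR5 = 168 / 370 = 0.4541
Difference = 45.41 − 38.69 = 6.72 percentage points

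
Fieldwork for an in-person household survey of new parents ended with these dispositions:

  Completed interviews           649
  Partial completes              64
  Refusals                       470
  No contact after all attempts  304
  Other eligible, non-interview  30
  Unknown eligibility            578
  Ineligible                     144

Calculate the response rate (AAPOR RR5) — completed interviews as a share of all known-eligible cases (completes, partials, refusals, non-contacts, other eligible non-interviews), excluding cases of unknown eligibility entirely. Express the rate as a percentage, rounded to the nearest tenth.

42.8%

Num → 649
Denom → 649 + 64 + 470 + 304 + 30 = 1517
RR5 = 649 / 1517 = 0.4278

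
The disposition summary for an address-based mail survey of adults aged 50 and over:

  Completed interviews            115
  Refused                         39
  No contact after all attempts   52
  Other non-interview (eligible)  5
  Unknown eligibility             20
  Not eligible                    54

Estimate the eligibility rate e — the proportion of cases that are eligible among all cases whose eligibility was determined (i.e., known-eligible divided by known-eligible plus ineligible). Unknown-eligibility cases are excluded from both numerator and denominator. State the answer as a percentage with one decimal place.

79.6%

Eligible (known) → 115 + 39 + 52 + 5 = 211
e = 211 / (211 + 54) = 211 / 265 = 0.7962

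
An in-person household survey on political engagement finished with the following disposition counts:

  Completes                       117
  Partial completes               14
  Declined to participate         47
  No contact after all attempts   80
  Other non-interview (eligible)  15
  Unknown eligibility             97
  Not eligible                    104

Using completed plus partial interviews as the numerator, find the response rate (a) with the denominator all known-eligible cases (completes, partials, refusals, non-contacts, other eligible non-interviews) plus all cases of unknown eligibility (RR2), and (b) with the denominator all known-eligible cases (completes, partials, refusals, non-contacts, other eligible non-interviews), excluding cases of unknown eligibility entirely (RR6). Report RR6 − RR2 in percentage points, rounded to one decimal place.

Num: 117 + 14 = 131
Denominator: 117 + 14 + 47 + 80 + 15 + 97 = 370
RR2 = 131 / 370 = 0.3541
Denominator: 117 + 14 + 47 + 80 + 15 = 273
RR6 = 131 / 273 = 0.4799
Difference = 47.99 − 35.41 = 12.58 percentage points

12.6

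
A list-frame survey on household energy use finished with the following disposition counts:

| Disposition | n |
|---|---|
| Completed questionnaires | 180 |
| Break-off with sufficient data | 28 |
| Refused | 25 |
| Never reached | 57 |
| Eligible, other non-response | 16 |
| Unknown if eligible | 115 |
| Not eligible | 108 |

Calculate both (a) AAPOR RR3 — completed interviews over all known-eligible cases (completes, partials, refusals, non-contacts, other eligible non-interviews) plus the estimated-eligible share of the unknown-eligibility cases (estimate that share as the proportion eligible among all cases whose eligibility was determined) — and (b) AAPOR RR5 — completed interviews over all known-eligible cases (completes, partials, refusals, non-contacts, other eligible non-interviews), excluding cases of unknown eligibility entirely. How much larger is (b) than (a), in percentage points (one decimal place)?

Numerator = 180
Known eligible = 180 + 28 + 25 + 57 + 16 = 306
e = 306 / (306 + 108) = 306 / 414 = 0.7391
e × U = 0.7391 × 115 = 85.00
Base = 306 + 85.00 = 391.00
RR3 = 180 / 391.00 = 0.4604
Base = 180 + 28 + 25 + 57 + 16 = 306
RR5 = 180 / 306 = 0.5882
Difference = 58.82 − 46.04 = 12.78 percentage points

12.8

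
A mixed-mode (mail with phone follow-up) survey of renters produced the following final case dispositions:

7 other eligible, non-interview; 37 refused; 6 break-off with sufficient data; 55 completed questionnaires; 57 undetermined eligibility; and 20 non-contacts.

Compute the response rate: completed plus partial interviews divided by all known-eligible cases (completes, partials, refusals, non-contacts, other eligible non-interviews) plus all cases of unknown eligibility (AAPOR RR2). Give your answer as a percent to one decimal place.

Num: 55 + 6 = 61
Base: 55 + 6 + 37 + 20 + 7 + 57 = 182
RR2 = 61 / 182 = 0.3352

33.5%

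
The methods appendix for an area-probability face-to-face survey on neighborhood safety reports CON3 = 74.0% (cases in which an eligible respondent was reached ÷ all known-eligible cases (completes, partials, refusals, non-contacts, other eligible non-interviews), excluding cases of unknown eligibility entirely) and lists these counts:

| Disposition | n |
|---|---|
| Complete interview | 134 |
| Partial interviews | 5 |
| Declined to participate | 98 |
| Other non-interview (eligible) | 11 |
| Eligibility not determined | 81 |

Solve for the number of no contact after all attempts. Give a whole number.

Top = 134 + 5 + 98 + 11 = 248
CON3 = 248 / D = 0.740
D = 248 / 0.740 = 335.1
Other denominator terms total 248
no contact after all attempts = 335.1 − 248 ≈ 87

87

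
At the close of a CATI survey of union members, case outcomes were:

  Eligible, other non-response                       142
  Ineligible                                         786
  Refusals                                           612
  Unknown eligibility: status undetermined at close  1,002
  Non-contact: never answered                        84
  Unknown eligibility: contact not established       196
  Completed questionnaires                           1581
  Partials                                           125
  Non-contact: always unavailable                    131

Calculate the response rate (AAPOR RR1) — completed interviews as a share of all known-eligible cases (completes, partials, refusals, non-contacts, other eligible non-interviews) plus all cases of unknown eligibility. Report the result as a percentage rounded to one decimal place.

40.8%

No contact after all attempts = 84 + 131 = 215
Undetermined eligibility = 196 + 1002 = 1198
Num = 1581
Denominator = 1581 + 125 + 612 + 215 + 142 + 1198 = 3873
RR1 = 1581 / 3873 = 0.4082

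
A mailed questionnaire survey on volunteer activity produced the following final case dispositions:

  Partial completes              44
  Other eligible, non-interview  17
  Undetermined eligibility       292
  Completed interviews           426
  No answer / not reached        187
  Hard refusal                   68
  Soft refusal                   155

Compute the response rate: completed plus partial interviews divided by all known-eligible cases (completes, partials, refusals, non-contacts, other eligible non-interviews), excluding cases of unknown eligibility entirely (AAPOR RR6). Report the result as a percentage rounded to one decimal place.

52.4%

Refusal or break-off = 68 + 155 = 223
Top = 426 + 44 = 470
Base = 426 + 44 + 223 + 187 + 17 = 897
RR6 = 470 / 897 = 0.5240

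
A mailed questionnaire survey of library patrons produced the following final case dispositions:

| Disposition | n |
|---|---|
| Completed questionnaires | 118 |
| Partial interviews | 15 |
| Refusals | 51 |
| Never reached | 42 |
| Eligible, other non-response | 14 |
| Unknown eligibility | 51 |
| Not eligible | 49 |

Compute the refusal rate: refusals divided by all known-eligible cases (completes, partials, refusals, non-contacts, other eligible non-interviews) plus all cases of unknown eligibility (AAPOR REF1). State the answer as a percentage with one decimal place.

17.5%

Numerator: 51
Base: 118 + 15 + 51 + 42 + 14 + 51 = 291
REF1 = 51 / 291 = 0.1753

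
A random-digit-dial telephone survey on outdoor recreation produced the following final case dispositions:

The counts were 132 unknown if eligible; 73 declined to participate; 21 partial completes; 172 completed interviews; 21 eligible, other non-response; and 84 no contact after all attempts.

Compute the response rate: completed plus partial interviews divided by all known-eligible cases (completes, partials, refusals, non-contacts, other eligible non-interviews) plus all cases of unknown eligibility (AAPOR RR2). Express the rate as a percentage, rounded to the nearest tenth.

Num → 172 + 21 = 193
Denominator → 172 + 21 + 73 + 84 + 21 + 132 = 503
RR2 = 193 / 503 = 0.3837

38.4%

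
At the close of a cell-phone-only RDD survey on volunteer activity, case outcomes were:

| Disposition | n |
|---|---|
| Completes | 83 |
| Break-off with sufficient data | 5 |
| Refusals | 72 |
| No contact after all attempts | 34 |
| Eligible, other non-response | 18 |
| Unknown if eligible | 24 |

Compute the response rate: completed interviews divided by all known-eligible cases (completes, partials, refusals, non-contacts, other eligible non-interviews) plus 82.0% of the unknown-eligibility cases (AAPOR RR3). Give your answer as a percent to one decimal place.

35.8%

Numerator = 83
Determined eligible = 83 + 5 + 72 + 34 + 18 = 212
Estimated eligible among unknowns = 0.8200 × 24 = 19.68
Denom = 212 + 19.68 = 231.68
RR3 = 83 / 231.68 = 0.3583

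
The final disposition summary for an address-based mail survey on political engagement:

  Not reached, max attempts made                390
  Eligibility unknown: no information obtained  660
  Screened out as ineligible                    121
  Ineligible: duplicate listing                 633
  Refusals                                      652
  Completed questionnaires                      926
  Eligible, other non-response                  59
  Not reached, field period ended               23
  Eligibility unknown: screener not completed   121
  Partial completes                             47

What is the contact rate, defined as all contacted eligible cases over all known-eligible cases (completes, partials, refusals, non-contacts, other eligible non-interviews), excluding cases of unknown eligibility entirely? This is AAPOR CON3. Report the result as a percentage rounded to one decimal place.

Non-contacts = 23 + 390 = 413
Unknown if eligible = 121 + 660 = 781
Not eligible = 121 + 633 = 754
Top = 926 + 47 + 652 + 59 = 1684
Denominator = 926 + 47 + 652 + 413 + 59 = 2097
CON3 = 1684 / 2097 = 0.8031

80.3%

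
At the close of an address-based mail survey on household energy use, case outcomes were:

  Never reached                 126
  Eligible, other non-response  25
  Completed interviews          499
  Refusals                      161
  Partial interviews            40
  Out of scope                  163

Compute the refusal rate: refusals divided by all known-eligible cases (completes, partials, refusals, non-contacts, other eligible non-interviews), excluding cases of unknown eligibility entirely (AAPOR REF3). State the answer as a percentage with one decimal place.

18.9%

Num → 161
Denom → 499 + 40 + 161 + 126 + 25 = 851
REF3 = 161 / 851 = 0.1892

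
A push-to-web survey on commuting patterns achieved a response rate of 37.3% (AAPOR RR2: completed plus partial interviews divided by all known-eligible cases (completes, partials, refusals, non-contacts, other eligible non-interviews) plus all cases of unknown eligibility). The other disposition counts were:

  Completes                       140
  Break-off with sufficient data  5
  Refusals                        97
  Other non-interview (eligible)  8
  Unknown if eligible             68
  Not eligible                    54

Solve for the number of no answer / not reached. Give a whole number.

Top: 140 + 5 = 145
RR2 = 145 / D = 0.373
D = 145 / 0.373 = 388.7
Other denominator terms total 318
no answer / not reached = 388.7 − 318 ≈ 71

71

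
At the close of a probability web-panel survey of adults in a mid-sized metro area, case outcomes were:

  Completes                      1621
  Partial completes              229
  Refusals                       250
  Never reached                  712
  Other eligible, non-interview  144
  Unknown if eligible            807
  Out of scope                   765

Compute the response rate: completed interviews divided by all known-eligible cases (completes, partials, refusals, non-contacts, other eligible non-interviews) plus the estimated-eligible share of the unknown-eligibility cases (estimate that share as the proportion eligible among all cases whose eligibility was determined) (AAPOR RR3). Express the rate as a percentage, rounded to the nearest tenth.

Num → 1621
Eligible (known) → 1621 + 229 + 250 + 712 + 144 = 2956
e = 2956 / (2956 + 765) = 2956 / 3721 = 0.7944
e × U → 0.7944 × 807 = 641.08
Denom → 2956 + 641.08 = 3597.08
RR3 = 1621 / 3597.08 = 0.4506

45.1%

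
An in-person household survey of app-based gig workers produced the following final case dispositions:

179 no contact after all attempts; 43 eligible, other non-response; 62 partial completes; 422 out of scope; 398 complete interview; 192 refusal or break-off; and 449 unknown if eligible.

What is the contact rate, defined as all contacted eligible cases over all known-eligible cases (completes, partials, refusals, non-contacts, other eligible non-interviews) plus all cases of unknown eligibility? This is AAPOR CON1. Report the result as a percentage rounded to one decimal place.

52.5%

Numerator = 398 + 62 + 192 + 43 = 695
Base = 398 + 62 + 192 + 179 + 43 + 449 = 1323
CON1 = 695 / 1323 = 0.5253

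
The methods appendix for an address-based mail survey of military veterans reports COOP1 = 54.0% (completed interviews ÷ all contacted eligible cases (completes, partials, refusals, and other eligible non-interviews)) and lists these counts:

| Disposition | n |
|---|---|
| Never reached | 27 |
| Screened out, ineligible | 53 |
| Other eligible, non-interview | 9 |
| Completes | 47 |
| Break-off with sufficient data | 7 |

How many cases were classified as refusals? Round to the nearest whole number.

24

COOP1 = 47 / D = 0.540
D = 47 / 0.540 = 87.0
Rest of base = 63
refusals = 87.0 − 63 ≈ 24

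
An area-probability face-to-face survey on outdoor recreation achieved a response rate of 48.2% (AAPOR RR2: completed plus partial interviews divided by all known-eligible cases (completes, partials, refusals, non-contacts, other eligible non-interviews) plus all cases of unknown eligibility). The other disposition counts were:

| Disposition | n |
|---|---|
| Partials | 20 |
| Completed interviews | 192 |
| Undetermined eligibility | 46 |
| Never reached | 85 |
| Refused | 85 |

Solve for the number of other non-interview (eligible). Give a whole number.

Top → 192 + 20 = 212
RR2 = 212 / D = 0.482
D = 212 / 0.482 = 439.8
Rest of base = 428
other non-interview (eligible) = 439.8 − 428 ≈ 12

12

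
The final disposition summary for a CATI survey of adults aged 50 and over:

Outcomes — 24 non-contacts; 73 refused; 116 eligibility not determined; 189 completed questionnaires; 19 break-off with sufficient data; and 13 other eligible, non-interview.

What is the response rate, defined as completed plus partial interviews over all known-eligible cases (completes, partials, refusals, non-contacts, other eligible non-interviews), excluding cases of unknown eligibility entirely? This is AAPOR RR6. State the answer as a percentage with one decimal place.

Top → 189 + 19 = 208
Base → 189 + 19 + 73 + 24 + 13 = 318
RR6 = 208 / 318 = 0.6541

65.4%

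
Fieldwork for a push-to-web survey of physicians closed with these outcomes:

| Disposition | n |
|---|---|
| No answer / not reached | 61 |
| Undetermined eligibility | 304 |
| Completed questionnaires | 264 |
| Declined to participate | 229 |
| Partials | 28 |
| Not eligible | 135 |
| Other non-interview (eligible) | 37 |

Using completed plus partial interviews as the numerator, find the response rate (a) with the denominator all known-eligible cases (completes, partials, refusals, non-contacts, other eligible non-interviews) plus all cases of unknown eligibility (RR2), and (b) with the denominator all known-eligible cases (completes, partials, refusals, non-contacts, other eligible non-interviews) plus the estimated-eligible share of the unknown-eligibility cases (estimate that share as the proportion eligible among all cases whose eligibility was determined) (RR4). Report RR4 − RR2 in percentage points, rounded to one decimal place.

Numerator = 264 + 28 = 292
Denominator = 264 + 28 + 229 + 61 + 37 + 304 = 923
RR2 = 292 / 923 = 0.3164
Eligible (known) = 264 + 28 + 229 + 61 + 37 = 619
e = 619 / (619 + 135) = 619 / 754 = 0.8210
Eligible share of unknowns = 0.8210 × 304 = 249.58
Denominator = 619 + 249.58 = 868.58
RR4 = 292 / 868.58 = 0.3362
Difference = 33.62 − 31.64 = 1.98 percentage points

2.0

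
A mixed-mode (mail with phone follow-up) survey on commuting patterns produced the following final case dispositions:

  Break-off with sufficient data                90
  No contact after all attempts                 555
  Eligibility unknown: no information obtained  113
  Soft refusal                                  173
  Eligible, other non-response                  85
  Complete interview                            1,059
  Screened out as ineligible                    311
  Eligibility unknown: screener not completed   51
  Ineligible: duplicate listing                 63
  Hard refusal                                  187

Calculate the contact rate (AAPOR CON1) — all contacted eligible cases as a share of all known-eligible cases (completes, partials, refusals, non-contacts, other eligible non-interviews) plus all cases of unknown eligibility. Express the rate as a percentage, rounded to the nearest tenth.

68.9%

Refusal or break-off = 187 + 173 = 360
Undetermined eligibility = 51 + 113 = 164
Screened out, ineligible = 311 + 63 = 374
Numerator: 1059 + 90 + 360 + 85 = 1594
Base: 1059 + 90 + 360 + 555 + 85 + 164 = 2313
CON1 = 1594 / 2313 = 0.6891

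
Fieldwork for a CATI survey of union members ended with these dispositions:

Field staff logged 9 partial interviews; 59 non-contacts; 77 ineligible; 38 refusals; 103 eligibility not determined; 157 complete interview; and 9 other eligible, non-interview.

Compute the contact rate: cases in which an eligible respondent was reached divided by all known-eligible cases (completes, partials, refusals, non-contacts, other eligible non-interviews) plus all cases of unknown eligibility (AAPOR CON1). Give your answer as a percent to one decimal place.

Top → 157 + 9 + 38 + 9 = 213
Denom → 157 + 9 + 38 + 59 + 9 + 103 = 375
CON1 = 213 / 375 = 0.5680

56.8%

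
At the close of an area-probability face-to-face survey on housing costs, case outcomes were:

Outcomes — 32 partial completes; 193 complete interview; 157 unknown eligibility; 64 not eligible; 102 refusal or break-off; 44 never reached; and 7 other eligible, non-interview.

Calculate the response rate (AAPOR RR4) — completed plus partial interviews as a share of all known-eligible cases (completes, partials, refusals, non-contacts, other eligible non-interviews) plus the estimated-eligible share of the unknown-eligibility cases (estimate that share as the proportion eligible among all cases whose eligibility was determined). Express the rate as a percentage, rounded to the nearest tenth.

Top → 193 + 32 = 225
Known eligible → 193 + 32 + 102 + 44 + 7 = 378
e = 378 / (378 + 64) = 378 / 442 = 0.8552
Eligible share of unknowns → 0.8552 × 157 = 134.27
Base → 378 + 134.27 = 512.27
RR4 = 225 / 512.27 = 0.4392

43.9%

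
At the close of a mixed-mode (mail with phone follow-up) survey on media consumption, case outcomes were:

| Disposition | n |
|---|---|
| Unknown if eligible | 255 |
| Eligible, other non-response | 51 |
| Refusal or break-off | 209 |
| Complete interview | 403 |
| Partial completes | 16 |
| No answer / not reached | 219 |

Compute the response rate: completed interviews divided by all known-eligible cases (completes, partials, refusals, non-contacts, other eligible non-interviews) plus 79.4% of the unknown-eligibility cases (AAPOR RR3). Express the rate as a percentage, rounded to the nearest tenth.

Numerator: 403
Eligible (known): 403 + 16 + 209 + 219 + 51 = 898
Eligible share of unknowns: 0.7940 × 255 = 202.47
Denominator: 898 + 202.47 = 1100.47
RR3 = 403 / 1100.47 = 0.3662

36.6%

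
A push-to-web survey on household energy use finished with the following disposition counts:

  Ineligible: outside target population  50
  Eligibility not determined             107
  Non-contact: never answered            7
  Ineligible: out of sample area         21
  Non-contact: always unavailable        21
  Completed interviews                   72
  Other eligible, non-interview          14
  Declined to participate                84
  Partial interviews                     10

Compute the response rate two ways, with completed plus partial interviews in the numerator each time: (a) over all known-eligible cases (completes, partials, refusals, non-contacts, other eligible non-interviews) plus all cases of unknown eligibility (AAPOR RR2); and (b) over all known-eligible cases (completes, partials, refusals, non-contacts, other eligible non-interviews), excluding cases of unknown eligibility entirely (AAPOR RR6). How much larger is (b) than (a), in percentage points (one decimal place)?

13.4

No contact after all attempts = 7 + 21 = 28
Not eligible = 50 + 21 = 71
Num: 72 + 10 = 82
Denominator: 72 + 10 + 84 + 28 + 14 + 107 = 315
RR2 = 82 / 315 = 0.2603
Denominator: 72 + 10 + 84 + 28 + 14 = 208
RR6 = 82 / 208 = 0.3942
Difference = 39.42 − 26.03 = 13.39 percentage points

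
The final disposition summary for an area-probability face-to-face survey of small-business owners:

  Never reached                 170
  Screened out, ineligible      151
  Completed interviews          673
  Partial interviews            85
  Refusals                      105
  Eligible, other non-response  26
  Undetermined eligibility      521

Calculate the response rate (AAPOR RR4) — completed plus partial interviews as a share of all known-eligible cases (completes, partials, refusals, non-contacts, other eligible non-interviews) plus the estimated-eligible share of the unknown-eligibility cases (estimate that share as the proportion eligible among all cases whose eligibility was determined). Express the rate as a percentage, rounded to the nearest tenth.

50.0%

Num = 673 + 85 = 758
Eligible (known) = 673 + 85 + 105 + 170 + 26 = 1059
e = 1059 / (1059 + 151) = 1059 / 1210 = 0.8752
Estimated eligible among unknowns = 0.8752 × 521 = 455.98
Denom = 1059 + 455.98 = 1514.98
RR4 = 758 / 1514.98 = 0.5003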